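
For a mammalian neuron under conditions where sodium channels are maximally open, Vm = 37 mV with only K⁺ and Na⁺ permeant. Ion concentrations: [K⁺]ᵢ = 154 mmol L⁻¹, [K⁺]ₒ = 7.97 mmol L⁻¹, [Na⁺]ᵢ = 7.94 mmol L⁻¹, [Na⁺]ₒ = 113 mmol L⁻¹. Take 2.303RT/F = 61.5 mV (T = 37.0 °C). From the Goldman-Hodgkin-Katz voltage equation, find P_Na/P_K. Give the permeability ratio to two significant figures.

7.5

Let α = P_Na/P_K. GHK: Vm = 61.5·log₁₀[(Kₒ + α·Naₒ)/(Kᵢ + α·Naᵢ)].
10^(Vm/61.5) = 10^(37.0/61.5) = 3.996
So 3.996·(Kᵢ + α·Naᵢ) = Kₒ + α·Naₒ → α = (3.996·154.0 − 7.97) / (113.0 − 3.996·7.94)
α = (615.4 − 7.97) / (113.0 − 31.73) = 607.4/81.27 = 7.474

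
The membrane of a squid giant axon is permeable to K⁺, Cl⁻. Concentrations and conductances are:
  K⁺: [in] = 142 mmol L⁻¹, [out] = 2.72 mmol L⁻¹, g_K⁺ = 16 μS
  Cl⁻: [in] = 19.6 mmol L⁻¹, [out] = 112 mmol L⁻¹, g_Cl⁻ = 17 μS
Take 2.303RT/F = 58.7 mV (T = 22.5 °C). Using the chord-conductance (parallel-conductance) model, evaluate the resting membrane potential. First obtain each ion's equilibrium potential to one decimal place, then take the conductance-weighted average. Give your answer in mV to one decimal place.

E_K⁺ = (58.7/1)·log₁₀(2.72/142) = -100.8 mV
E_Cl⁻ = (58.7/-1)·log₁₀(112/19.6) = -44.4 mV
Vm = (Σ gᵢEᵢ)/(Σ gᵢ) = (16·-100.8 + 17·-44.4) / (16 + 17)
= -2367.60 / 33 = -71.75 mV

-71.7 mV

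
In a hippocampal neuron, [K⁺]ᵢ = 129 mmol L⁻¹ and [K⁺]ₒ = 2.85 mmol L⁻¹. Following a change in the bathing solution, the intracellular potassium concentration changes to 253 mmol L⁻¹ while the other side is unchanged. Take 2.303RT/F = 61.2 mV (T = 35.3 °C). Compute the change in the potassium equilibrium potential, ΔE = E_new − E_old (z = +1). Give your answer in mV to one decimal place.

E_old = (61.2/1)·log₁₀(2.85/129) = -101.33 mV
E_new = (61.2/1)·log₁₀(2.85/253) = -119.23 mV
ΔE = -119.23 − (-101.33) = -17.90 mV

-17.9 mV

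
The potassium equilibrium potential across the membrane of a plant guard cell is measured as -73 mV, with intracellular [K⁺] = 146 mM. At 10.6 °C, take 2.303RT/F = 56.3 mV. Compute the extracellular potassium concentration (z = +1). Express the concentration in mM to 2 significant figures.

Nernst: E = (56.3/1) · log₁₀([out]/[in]), so log₁₀([out]/[in]) = -73.0 × 1 / 56.3 = -1.2966.
[out]/[in] = 10^(-1.2966) = 0.05051.
[out] = 0.05051 × 146 = 7.374 mM.

7.4 mM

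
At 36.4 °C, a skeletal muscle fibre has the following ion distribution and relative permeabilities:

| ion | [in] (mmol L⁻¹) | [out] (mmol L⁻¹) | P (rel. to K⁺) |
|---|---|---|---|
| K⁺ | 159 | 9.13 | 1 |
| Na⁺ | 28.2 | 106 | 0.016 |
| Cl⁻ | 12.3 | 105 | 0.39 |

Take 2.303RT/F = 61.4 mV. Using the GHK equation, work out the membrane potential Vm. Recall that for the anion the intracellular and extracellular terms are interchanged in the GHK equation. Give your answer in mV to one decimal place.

Vm = 61.4 · log₁₀[(Σ P·[cation]ₒ + Σ P·[anion]ᵢ) / (Σ P·[cation]ᵢ + Σ P·[anion]ₒ)]
Numerator = 1×9.13 + 0.016×106 + 0.39×12.3 = 15.62
Denominator = 1×159 + 0.016×28.2 + 0.39×105 = 200.4
Vm = 61.4 · log₁₀(0.077959) = 61.4 × (-1.1081) = -68.04 mV

-68.0 mV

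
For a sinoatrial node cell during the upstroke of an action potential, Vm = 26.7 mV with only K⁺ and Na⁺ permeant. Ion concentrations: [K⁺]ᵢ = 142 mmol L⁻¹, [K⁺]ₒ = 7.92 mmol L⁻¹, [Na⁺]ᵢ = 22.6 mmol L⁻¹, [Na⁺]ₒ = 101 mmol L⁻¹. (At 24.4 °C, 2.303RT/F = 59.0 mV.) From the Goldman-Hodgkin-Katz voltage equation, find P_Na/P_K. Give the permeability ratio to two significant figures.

Let α = P_Na/P_K. GHK: Vm = 59.0·log₁₀[(Kₒ + α·Naₒ)/(Kᵢ + α·Naᵢ)].
10^(Vm/59.0) = 10^(26.7/59.0) = 2.8349
So 2.8349·(Kᵢ + α·Naᵢ) = Kₒ + α·Naₒ → α = (2.8349·142.0 − 7.92) / (101.0 − 2.8349·22.6)
α = (402.6 − 7.92) / (101.0 − 64.07) = 394.6/36.93 = 10.69

11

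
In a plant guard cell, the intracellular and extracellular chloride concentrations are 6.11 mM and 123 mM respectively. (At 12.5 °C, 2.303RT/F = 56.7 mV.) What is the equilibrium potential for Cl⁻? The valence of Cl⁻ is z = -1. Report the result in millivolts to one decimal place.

E = (56.7/z) · log₁₀([Cl⁻]_out/[Cl⁻]_in) with z = -1.
For an anion, dividing by z = -1 reverses the sign.
= (56.7/-1) · log₁₀(123/6.11) = -56.70 · log₁₀(20.13)
= -56.70 · (1.3039) = -73.93 mV

-73.9 mV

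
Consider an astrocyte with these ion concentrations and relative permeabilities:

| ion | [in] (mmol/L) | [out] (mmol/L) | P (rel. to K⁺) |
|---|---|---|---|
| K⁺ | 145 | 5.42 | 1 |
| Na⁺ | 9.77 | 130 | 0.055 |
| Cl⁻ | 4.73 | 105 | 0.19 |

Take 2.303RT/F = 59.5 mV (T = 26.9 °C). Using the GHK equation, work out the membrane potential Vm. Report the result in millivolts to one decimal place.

Vm = 59.5 · log₁₀[(Σ P·[cation]ₒ + Σ P·[anion]ᵢ) / (Σ P·[cation]ᵢ + Σ P·[anion]ₒ)]
Numerator = 1×5.42 + 0.055×130 + 0.19×4.73 = 13.47
Denominator = 1×145 + 0.055×9.77 + 0.19×105 = 165.5
Vm = 59.5 · log₁₀(0.081388) = 59.5 × (-1.0894) = -64.82 mV

-64.8 mV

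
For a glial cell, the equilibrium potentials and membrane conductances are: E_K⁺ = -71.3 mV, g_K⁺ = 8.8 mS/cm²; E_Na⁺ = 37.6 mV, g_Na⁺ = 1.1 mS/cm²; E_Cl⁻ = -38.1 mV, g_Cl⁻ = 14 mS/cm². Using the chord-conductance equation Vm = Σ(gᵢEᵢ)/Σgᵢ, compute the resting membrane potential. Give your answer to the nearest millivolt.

Σ gᵢEᵢ = 8.8·(-71.3) + 1.1·(37.6) + 14·(-38.1) = -1119.48
Σ gᵢ = 8.8 + 1.1 + 14 = 23.9
Vm = -1119.48 / 23.9 = -46.84 mV

-47 mV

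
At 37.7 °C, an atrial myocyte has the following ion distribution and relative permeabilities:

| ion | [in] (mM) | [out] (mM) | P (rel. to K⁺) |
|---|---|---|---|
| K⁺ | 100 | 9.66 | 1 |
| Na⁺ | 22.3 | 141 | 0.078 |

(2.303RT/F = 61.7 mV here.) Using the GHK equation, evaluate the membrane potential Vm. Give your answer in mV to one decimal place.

-42.7 mV

Vm = 61.7 · log₁₀[(Σ P·[cation]ₒ + Σ P·[anion]ᵢ) / (Σ P·[cation]ᵢ + Σ P·[anion]ₒ)]
Numerator = 1×9.66 + 0.078×141 = 20.66
Denominator = 1×100 + 0.078×22.3 = 101.7
Vm = 61.7 · log₁₀(0.20305) = 61.7 × (-0.6924) = -42.72 mV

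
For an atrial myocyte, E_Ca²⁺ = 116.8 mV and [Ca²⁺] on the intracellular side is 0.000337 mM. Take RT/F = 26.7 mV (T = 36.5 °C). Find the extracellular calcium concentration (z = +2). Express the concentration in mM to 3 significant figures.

Nernst: E = (26.7/2) · ln([out]/[in]), so ln([out]/[in]) = 116.8 × 2 / 26.7 = 8.7491.
[out]/[in] = e^(8.7491) = 6305.
[out] = 6305 × 0.000337 = 2.125 mM.

2.12 mM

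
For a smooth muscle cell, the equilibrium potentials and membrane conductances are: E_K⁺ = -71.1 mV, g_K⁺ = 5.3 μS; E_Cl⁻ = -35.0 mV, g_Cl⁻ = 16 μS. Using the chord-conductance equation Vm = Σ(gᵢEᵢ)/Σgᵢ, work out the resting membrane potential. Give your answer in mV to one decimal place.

-44.0 mV

Σ gᵢEᵢ = 5.3·(-71.1) + 16·(-35.0) = -936.83
Σ gᵢ = 5.3 + 16 = 21.3
Vm = -936.83 / 21.3 = -43.98 mV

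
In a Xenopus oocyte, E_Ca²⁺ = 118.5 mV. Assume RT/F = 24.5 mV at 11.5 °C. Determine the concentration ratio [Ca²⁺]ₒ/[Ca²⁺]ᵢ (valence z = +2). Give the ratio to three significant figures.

15900

ln([out]/[in]) = E·z/(24.5) = 118.5 × 2 / 24.5 = 9.6735
[out]/[in] = e^(9.6735) = 1.589e+04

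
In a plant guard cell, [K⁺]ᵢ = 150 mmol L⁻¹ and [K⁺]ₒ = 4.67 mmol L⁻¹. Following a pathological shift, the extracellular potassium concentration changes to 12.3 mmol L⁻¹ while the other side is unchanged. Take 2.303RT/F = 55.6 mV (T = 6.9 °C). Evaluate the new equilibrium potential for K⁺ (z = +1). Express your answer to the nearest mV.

-60 mV

After the shift: [K⁺]_out = 12.3, [K⁺]_in = 150 mmol L⁻¹.
E_new = (55.6/1)·log₁₀(12.3/150) = 55.60 · (-1.0862) = -60.39 mV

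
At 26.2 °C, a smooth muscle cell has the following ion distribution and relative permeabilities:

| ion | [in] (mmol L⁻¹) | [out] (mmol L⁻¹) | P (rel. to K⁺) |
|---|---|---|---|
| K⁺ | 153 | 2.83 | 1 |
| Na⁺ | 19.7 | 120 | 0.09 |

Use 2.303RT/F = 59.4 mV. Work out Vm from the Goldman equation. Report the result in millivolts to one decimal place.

-62.7 mV

Vm = 59.4 · log₁₀[(Σ P·[cation]ₒ + Σ P·[anion]ᵢ) / (Σ P·[cation]ᵢ + Σ P·[anion]ₒ)]
Numerator = 1×2.83 + 0.09×120 = 13.63
Denominator = 1×153 + 0.09×19.7 = 154.8
Vm = 59.4 · log₁₀(0.088064) = 59.4 × (-1.0552) = -62.68 mV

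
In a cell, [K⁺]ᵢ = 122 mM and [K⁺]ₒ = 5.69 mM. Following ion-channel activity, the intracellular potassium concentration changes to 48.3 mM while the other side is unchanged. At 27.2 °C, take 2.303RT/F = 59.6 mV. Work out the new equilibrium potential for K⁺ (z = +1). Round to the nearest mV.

-55 mV

After the shift: [K⁺]_out = 5.69, [K⁺]_in = 48.3 mM.
E_new = (59.6/1)·log₁₀(5.69/48.3) = 59.60 · (-0.9288) = -55.36 mV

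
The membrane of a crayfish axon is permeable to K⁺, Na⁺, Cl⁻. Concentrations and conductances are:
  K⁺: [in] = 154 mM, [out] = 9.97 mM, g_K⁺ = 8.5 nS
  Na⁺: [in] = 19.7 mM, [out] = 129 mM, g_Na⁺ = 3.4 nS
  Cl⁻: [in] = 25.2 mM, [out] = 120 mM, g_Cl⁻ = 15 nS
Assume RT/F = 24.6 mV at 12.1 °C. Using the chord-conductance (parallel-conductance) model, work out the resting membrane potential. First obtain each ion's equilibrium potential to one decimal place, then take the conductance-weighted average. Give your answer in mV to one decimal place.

-36.8 mV

E_K⁺ = (24.6/1)·ln(9.97/154) = -67.3 mV
E_Na⁺ = (24.6/1)·ln(129/19.7) = 46.2 mV
E_Cl⁻ = (24.6/-1)·ln(120/25.2) = -38.4 mV
Vm = (Σ gᵢEᵢ)/(Σ gᵢ) = (8.5·-67.3 + 3.4·46.2 + 15·-38.4) / (8.5 + 3.4 + 15)
= -990.97 / 26.9 = -36.84 mV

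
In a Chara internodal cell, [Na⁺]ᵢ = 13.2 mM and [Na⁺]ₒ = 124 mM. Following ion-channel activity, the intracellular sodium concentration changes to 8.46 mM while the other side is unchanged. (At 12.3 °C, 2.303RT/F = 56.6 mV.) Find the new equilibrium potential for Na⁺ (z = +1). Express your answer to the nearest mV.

66 mV

After the shift: [Na⁺]_out = 124, [Na⁺]_in = 8.46 mM.
E_new = (56.6/1)·log₁₀(124/8.46) = 56.60 · (1.1661) = 66.00 mV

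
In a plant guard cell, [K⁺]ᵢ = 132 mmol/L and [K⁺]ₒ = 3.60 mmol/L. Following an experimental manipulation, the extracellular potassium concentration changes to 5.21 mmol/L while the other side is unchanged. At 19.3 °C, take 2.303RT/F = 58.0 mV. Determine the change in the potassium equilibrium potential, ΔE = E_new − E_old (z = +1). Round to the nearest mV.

9 mV

E_old = (58.0/1)·log₁₀(3.60/132) = -90.73 mV
E_new = (58.0/1)·log₁₀(5.21/132) = -81.42 mV
ΔE = -81.42 − (-90.73) = 9.31 mV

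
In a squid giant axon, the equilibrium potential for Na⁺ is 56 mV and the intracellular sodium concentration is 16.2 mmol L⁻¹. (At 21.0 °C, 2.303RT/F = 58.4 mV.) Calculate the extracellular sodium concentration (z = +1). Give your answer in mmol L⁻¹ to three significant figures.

147 mmol L⁻¹

Nernst: E = (58.4/1) · log₁₀([out]/[in]), so log₁₀([out]/[in]) = 56.0 × 1 / 58.4 = 0.9589.
[out]/[in] = 10^(0.9589) = 9.097.
[out] = 9.097 × 16.2 = 147.4 mmol L⁻¹.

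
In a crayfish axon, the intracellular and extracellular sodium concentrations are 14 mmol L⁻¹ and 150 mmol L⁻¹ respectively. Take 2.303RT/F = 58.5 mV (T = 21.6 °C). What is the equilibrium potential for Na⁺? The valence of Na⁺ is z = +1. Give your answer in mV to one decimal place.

60.3 mV

E = (58.5/z) · log₁₀([Na⁺]_out/[Na⁺]_in) with z = +1.
= (58.5/1) · log₁₀(150/14) = 58.50 · log₁₀(10.71)
= 58.50 · (1.0300) = 60.25 mV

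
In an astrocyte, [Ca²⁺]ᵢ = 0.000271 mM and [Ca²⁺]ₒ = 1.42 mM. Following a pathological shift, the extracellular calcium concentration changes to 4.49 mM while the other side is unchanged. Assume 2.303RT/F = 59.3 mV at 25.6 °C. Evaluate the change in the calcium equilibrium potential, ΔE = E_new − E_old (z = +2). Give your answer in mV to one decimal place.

14.8 mV

E_old = (59.3/2)·log₁₀(1.42/0.000271) = 110.28 mV
E_new = (59.3/2)·log₁₀(4.49/0.000271) = 125.10 mV
ΔE = 125.10 − (110.28) = 14.82 mV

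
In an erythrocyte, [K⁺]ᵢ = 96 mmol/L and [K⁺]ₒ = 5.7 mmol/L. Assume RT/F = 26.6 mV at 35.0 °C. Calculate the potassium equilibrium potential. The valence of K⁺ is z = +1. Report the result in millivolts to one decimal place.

E = (26.6/z) · ln([K⁺]_out/[K⁺]_in) with z = +1.
= (26.6/1) · ln(5.7/96) = 26.60 · ln(0.05938)
= 26.60 · (-2.8239) = -75.12 mV

-75.1 mV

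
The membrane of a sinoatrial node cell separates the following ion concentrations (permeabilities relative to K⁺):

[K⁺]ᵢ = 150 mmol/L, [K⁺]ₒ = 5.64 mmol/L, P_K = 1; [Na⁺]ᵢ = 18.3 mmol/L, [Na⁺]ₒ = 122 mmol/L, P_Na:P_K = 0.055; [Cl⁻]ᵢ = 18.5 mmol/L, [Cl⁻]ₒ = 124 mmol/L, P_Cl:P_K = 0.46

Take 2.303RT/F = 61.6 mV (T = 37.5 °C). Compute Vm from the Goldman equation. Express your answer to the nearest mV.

Vm = 61.6 · log₁₀[(Σ P·[cation]ₒ + Σ P·[anion]ᵢ) / (Σ P·[cation]ᵢ + Σ P·[anion]ₒ)]
Numerator = 1×5.64 + 0.055×122 + 0.46×18.5 = 20.86
Denominator = 1×150 + 0.055×18.3 + 0.46×124 = 208
Vm = 61.6 · log₁₀(0.10027) = 61.6 × (-0.9988) = -61.53 mV

-62 mV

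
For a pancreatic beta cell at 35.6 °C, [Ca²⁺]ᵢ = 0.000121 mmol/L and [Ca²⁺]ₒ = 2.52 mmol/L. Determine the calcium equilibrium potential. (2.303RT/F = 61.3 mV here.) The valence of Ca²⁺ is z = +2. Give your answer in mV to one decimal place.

E = (61.3/z) · log₁₀([Ca²⁺]_out/[Ca²⁺]_in) with z = +2.
= (61.3/2) · log₁₀(2.52/0.000121) = 30.65 · log₁₀(2.083e+04)
= 30.65 · (4.3186) = 132.37 mV

132.4 mV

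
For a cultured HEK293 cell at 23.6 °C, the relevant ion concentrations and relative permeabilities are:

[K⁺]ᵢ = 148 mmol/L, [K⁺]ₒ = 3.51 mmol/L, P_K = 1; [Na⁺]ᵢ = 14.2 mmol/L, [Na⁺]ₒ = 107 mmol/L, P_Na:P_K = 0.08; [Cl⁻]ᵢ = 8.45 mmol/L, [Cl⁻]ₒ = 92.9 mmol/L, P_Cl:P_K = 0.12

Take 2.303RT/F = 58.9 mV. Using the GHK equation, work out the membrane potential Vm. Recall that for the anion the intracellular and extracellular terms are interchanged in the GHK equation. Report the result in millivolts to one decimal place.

-64.1 mV

Vm = 58.9 · log₁₀[(Σ P·[cation]ₒ + Σ P·[anion]ᵢ) / (Σ P·[cation]ᵢ + Σ P·[anion]ₒ)]
Numerator = 1×3.51 + 0.08×107 + 0.12×8.45 = 13.08
Denominator = 1×148 + 0.08×14.2 + 0.12×92.9 = 160.3
Vm = 58.9 · log₁₀(0.08163) = 58.9 × (-1.0881) = -64.09 mV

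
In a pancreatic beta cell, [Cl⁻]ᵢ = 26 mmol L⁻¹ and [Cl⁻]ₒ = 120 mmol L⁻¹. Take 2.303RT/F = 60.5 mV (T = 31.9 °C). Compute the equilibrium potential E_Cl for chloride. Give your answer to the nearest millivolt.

-40 mV

E = (60.5/z) · log₁₀([Cl⁻]_out/[Cl⁻]_in) with z = -1.
For an anion, dividing by z = -1 reverses the sign.
= (60.5/-1) · log₁₀(120/26) = -60.50 · log₁₀(4.615)
= -60.50 · (0.6642) = -40.18 mV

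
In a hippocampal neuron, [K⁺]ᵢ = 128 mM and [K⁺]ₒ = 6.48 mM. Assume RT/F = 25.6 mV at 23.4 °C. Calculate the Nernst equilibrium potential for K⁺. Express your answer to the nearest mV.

E = (25.6/z) · ln([K⁺]_out/[K⁺]_in) with z = +1.
= (25.6/1) · ln(6.48/128) = 25.60 · ln(0.05063)
= 25.60 · (-2.9833) = -76.37 mV

-76 mV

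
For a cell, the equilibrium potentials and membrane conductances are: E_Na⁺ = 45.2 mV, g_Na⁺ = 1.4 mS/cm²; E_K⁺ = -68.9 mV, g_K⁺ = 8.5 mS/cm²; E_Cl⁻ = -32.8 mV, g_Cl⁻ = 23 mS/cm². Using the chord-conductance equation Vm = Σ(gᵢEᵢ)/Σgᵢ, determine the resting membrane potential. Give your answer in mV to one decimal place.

Σ gᵢEᵢ = 1.4·(45.2) + 8.5·(-68.9) + 23·(-32.8) = -1276.77
Σ gᵢ = 1.4 + 8.5 + 23 = 32.9
Vm = -1276.77 / 32.9 = -38.81 mV

-38.8 mV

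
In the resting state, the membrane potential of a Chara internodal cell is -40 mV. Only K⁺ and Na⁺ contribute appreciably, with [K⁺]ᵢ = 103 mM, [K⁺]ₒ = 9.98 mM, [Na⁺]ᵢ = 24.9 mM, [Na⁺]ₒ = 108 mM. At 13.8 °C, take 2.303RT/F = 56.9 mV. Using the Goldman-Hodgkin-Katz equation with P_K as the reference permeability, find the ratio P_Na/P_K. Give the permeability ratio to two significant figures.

Let α = P_Na/P_K. GHK: Vm = 56.9·log₁₀[(Kₒ + α·Naₒ)/(Kᵢ + α·Naᵢ)].
10^(Vm/56.9) = 10^(-40.0/56.9) = 0.19816
So 0.19816·(Kᵢ + α·Naᵢ) = Kₒ + α·Naₒ → α = (0.19816·103.0 − 9.98) / (108.0 − 0.19816·24.9)
α = (20.41 − 9.98) / (108.0 − 4.934) = 10.43/103.1 = 0.1012

0.10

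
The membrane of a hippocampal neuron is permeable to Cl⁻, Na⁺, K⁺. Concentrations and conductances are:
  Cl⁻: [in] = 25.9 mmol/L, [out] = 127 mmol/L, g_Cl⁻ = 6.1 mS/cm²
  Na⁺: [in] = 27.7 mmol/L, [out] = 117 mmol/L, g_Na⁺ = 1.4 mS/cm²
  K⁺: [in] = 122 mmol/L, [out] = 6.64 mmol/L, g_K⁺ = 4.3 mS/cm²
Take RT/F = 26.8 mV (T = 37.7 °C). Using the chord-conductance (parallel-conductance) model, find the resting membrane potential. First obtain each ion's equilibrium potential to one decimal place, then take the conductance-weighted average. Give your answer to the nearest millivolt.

E_Cl⁻ = (26.8/-1)·ln(127/25.9) = -42.6 mV
E_Na⁺ = (26.8/1)·ln(117/27.7) = 38.6 mV
E_K⁺ = (26.8/1)·ln(6.64/122) = -78.0 mV
Vm = (Σ gᵢEᵢ)/(Σ gᵢ) = (6.1·-42.6 + 1.4·38.6 + 4.3·-78.0) / (6.1 + 1.4 + 4.3)
= -541.22 / 11.8 = -45.87 mV

-46 mV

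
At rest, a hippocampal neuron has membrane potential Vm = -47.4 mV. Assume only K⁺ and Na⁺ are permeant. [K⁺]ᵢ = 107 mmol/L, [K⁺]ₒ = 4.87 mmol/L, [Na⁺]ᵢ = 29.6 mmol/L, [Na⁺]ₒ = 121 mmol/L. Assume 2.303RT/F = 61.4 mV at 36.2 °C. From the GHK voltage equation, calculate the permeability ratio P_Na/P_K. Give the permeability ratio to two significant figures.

Let α = P_Na/P_K. GHK: Vm = 61.4·log₁₀[(Kₒ + α·Naₒ)/(Kᵢ + α·Naᵢ)].
10^(Vm/61.4) = 10^(-47.4/61.4) = 0.16905
So 0.16905·(Kᵢ + α·Naᵢ) = Kₒ + α·Naₒ → α = (0.16905·107.0 − 4.87) / (121.0 − 0.16905·29.6)
α = (18.09 − 4.87) / (121.0 − 5.004) = 13.22/116 = 0.114

0.11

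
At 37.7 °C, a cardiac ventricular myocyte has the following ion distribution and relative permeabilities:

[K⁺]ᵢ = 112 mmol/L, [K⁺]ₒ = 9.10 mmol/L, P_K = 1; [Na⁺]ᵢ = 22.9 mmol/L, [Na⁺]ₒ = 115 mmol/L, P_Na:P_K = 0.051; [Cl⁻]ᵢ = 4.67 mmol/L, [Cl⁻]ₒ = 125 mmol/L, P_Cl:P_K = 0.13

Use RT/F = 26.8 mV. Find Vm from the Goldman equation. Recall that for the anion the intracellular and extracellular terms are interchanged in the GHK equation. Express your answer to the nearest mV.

Vm = 26.8 · ln[(Σ P·[cation]ₒ + Σ P·[anion]ᵢ) / (Σ P·[cation]ᵢ + Σ P·[anion]ₒ)]
Numerator = 1×9.10 + 0.051×115 + 0.13×4.67 = 15.57
Denominator = 1×112 + 0.051×22.9 + 0.13×125 = 129.4
Vm = 26.8 · ln(0.12032) = 26.8 × (-2.1176) = -56.75 mV

-57 mV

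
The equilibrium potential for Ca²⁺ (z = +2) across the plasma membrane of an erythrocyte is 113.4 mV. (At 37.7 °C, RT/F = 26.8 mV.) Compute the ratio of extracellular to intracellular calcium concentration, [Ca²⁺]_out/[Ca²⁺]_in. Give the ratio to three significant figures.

4730

ln([out]/[in]) = E·z/(26.8) = 113.4 × 2 / 26.8 = 8.4627
[out]/[in] = e^(8.4627) = 4735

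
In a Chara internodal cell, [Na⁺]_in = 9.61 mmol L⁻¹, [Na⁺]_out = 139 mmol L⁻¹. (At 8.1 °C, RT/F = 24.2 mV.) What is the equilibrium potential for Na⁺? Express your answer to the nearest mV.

E = (24.2/z) · ln([Na⁺]_out/[Na⁺]_in) with z = +1.
= (24.2/1) · ln(139/9.61) = 24.20 · ln(14.46)
= 24.20 · (2.6717) = 64.65 mV

65 mV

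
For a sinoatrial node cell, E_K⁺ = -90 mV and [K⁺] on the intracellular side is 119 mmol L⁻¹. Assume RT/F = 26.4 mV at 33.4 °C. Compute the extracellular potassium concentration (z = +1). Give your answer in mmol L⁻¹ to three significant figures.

Nernst: E = (26.4/1) · ln([out]/[in]), so ln([out]/[in]) = -90.0 × 1 / 26.4 = -3.4091.
[out]/[in] = e^(-3.4091) = 0.03307.
[out] = 0.03307 × 119 = 3.935 mmol L⁻¹.

3.94 mmol L⁻¹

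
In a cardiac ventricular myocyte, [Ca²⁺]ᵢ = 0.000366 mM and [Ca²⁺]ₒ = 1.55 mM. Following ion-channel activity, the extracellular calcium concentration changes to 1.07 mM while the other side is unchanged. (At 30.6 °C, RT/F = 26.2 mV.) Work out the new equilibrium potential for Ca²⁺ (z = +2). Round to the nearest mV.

105 mV

After the shift: [Ca²⁺]_out = 1.07, [Ca²⁺]_in = 0.000366 mM.
E_new = (26.2/2)·ln(1.07/0.000366) = 13.10 · (7.9805) = 104.55 mV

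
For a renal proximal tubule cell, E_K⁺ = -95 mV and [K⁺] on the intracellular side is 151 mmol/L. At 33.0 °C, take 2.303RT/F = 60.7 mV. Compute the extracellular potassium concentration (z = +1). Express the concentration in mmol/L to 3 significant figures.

4.11 mmol/L

Nernst: E = (60.7/1) · log₁₀([out]/[in]), so log₁₀([out]/[in]) = -95.0 × 1 / 60.7 = -1.5651.
[out]/[in] = 10^(-1.5651) = 0.02722.
[out] = 0.02722 × 151 = 4.111 mmol/L.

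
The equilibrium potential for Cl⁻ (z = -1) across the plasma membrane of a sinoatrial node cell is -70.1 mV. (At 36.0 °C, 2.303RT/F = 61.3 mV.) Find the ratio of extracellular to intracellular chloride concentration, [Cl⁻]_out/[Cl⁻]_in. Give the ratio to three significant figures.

log₁₀([out]/[in]) = E·z/(61.3) = -70.1 × -1 / 61.3 = 1.1436
[out]/[in] = 10^(1.1436) = 13.92

13.9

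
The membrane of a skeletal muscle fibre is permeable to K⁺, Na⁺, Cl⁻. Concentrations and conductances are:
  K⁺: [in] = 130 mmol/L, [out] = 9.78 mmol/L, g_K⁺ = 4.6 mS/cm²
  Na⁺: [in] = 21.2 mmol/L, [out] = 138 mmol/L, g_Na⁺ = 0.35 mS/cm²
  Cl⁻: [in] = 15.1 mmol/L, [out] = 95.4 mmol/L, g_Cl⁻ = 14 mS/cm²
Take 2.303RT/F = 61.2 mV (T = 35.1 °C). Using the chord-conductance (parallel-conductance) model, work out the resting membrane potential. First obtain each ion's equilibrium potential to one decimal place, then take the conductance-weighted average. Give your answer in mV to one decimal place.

-52.0 mV

E_K⁺ = (61.2/1)·log₁₀(9.78/130) = -68.8 mV
E_Na⁺ = (61.2/1)·log₁₀(138/21.2) = 49.8 mV
E_Cl⁻ = (61.2/-1)·log₁₀(95.4/15.1) = -49.0 mV
Vm = (Σ gᵢEᵢ)/(Σ gᵢ) = (4.6·-68.8 + 0.35·49.8 + 14·-49.0) / (4.6 + 0.35 + 14)
= -985.05 / 18.95 = -51.98 mV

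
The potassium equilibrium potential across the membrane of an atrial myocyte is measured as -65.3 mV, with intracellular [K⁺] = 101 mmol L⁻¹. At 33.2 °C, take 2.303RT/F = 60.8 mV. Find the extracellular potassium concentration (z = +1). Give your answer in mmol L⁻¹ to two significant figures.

Nernst: E = (60.8/1) · log₁₀([out]/[in]), so log₁₀([out]/[in]) = -65.3 × 1 / 60.8 = -1.0740.
[out]/[in] = 10^(-1.0740) = 0.08433.
[out] = 0.08433 × 101 = 8.517 mmol L⁻¹.

8.5 mmol L⁻¹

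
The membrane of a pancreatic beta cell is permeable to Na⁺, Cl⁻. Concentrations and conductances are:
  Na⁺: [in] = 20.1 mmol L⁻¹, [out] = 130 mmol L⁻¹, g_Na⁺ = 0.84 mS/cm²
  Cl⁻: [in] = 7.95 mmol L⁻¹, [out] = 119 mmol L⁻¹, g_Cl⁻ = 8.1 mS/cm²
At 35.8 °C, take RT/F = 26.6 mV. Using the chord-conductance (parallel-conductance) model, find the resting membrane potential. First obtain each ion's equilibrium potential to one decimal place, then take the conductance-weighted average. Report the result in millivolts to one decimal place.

-60.6 mV

E_Na⁺ = (26.6/1)·ln(130/20.1) = 49.7 mV
E_Cl⁻ = (26.6/-1)·ln(119/7.95) = -72.0 mV
Vm = (Σ gᵢEᵢ)/(Σ gᵢ) = (0.84·49.7 + 8.1·-72.0) / (0.84 + 8.1)
= -541.45 / 8.94 = -60.57 mV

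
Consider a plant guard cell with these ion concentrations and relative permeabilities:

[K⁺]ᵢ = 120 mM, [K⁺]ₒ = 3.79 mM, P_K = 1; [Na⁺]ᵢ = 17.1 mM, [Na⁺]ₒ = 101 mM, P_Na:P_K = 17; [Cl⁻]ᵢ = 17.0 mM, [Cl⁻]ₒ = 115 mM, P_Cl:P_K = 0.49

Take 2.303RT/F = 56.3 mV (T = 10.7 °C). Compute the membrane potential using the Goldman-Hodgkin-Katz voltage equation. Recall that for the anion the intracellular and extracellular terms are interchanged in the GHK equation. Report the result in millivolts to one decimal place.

32.0 mV

Vm = 56.3 · log₁₀[(Σ P·[cation]ₒ + Σ P·[anion]ᵢ) / (Σ P·[cation]ᵢ + Σ P·[anion]ₒ)]
Numerator = 1×3.79 + 17×101 + 0.49×17.0 = 1729
Denominator = 1×120 + 17×17.1 + 0.49×115 = 467.1
Vm = 56.3 · log₁₀(3.7022) = 56.3 × (0.5685) = 32.00 mV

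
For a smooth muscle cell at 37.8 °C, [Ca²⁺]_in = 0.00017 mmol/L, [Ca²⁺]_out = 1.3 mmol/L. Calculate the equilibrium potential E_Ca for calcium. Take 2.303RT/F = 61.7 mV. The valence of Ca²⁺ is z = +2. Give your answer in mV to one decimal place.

E = (61.7/z) · log₁₀([Ca²⁺]_out/[Ca²⁺]_in) with z = +2.
= (61.7/2) · log₁₀(1.3/0.00017) = 30.85 · log₁₀(7647)
= 30.85 · (3.8835) = 119.81 mV

119.8 mV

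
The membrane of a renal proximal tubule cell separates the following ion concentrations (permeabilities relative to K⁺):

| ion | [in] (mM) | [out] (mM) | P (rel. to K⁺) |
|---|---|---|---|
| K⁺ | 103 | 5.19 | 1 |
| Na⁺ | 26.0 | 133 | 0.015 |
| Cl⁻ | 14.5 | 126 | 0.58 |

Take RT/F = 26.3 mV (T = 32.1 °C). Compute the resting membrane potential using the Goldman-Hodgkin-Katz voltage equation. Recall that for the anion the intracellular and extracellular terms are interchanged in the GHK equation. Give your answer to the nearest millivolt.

-64 mV

Vm = 26.3 · ln[(Σ P·[cation]ₒ + Σ P·[anion]ᵢ) / (Σ P·[cation]ᵢ + Σ P·[anion]ₒ)]
Numerator = 1×5.19 + 0.015×133 + 0.58×14.5 = 15.6
Denominator = 1×103 + 0.015×26.0 + 0.58×126 = 176.5
Vm = 26.3 · ln(0.088372) = 26.3 × (-2.4262) = -63.81 mV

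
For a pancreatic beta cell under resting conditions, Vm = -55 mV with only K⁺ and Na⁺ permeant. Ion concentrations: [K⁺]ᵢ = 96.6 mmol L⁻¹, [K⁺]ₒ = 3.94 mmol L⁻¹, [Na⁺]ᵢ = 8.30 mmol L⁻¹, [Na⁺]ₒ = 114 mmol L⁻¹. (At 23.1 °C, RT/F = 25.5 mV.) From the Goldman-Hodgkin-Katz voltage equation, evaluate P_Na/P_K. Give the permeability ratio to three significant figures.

Let α = P_Na/P_K. GHK: Vm = 25.5·ln[(Kₒ + α·Naₒ)/(Kᵢ + α·Naᵢ)].
e^(Vm/25.5) = e^(-55.0/25.5) = 0.11569
So 0.11569·(Kᵢ + α·Naᵢ) = Kₒ + α·Naₒ → α = (0.11569·96.6 − 3.94) / (114.0 − 0.11569·8.3)
α = (11.18 − 3.94) / (114.0 − 0.9602) = 7.235/113 = 0.06401

0.0640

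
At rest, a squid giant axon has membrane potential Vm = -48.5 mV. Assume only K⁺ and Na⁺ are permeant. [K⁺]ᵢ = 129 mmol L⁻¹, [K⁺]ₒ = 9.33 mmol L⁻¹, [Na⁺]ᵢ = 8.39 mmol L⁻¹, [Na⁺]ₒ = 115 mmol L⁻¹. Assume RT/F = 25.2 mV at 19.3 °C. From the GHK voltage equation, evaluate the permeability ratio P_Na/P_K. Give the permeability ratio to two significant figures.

0.083

Let α = P_Na/P_K. GHK: Vm = 25.2·ln[(Kₒ + α·Naₒ)/(Kᵢ + α·Naᵢ)].
e^(Vm/25.2) = e^(-48.5/25.2) = 0.14593
So 0.14593·(Kᵢ + α·Naᵢ) = Kₒ + α·Naₒ → α = (0.14593·129.0 − 9.33) / (115.0 − 0.14593·8.39)
α = (18.83 − 9.33) / (115.0 − 1.224) = 9.495/113.8 = 0.08346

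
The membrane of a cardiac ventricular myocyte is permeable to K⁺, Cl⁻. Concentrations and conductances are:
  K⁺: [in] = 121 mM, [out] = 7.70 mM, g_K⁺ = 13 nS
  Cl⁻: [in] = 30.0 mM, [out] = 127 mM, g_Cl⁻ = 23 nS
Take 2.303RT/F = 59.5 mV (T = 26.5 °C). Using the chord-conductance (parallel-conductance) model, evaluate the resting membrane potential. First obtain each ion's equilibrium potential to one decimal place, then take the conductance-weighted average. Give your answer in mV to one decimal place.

-49.5 mV

E_K⁺ = (59.5/1)·log₁₀(7.70/121) = -71.2 mV
E_Cl⁻ = (59.5/-1)·log₁₀(127/30.0) = -37.3 mV
Vm = (Σ gᵢEᵢ)/(Σ gᵢ) = (13·-71.2 + 23·-37.3) / (13 + 23)
= -1783.50 / 36 = -49.54 mV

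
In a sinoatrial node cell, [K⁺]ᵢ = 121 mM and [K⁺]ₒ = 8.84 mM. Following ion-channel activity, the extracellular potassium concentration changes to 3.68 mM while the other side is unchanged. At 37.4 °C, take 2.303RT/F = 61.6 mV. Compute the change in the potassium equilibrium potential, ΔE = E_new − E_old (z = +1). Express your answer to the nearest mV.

-23 mV

E_old = (61.6/1)·log₁₀(8.84/121) = -70.00 mV
E_new = (61.6/1)·log₁₀(3.68/121) = -93.44 mV
ΔE = -93.44 − (-70.00) = -23.45 mV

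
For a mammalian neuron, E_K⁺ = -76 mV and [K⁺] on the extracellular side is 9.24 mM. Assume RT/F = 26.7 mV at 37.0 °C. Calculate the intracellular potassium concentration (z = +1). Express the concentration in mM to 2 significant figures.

Nernst: E = (26.7/1) · ln([out]/[in]), so ln([out]/[in]) = -76.0 × 1 / 26.7 = -2.8464.
[out]/[in] = e^(-2.8464) = 0.05805.
[in] = 9.24 / 0.05805 = 159.2 mM.

160 mM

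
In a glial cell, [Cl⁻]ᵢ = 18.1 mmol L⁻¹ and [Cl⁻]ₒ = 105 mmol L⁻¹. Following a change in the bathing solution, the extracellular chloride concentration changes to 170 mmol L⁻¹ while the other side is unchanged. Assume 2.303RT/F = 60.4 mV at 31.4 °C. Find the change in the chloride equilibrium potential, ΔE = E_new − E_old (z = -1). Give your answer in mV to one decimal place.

E_old = (60.4/-1)·log₁₀(105/18.1) = -46.12 mV
E_new = (60.4/-1)·log₁₀(170/18.1) = -58.76 mV
ΔE = -58.76 − (-46.12) = -12.64 mV

-12.6 mV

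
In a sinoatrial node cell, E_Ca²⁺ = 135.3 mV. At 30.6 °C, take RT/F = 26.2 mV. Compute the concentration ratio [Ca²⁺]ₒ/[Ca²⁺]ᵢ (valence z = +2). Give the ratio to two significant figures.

ln([out]/[in]) = E·z/(26.2) = 135.3 × 2 / 26.2 = 10.3282
[out]/[in] = e^(10.3282) = 3.058e+04

31000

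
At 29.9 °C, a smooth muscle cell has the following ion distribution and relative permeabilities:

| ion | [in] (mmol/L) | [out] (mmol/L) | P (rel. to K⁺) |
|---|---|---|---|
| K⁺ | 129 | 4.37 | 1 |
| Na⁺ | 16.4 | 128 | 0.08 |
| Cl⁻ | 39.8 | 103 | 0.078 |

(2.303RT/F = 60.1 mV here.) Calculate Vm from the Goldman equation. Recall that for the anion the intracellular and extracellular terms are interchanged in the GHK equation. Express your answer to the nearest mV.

-54 mV

Vm = 60.1 · log₁₀[(Σ P·[cation]ₒ + Σ P·[anion]ᵢ) / (Σ P·[cation]ᵢ + Σ P·[anion]ₒ)]
Numerator = 1×4.37 + 0.08×128 + 0.078×39.8 = 17.71
Denominator = 1×129 + 0.08×16.4 + 0.078×103 = 138.3
Vm = 60.1 · log₁₀(0.12804) = 60.1 × (-0.8926) = -53.65 mV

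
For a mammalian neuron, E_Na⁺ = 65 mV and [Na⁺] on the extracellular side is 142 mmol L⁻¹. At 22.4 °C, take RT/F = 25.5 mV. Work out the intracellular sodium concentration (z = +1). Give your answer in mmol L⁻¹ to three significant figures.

11.1 mmol L⁻¹

Nernst: E = (25.5/1) · ln([out]/[in]), so ln([out]/[in]) = 65.0 × 1 / 25.5 = 2.5490.
[out]/[in] = e^(2.5490) = 12.79.
[in] = 142 / 12.79 = 11.1 mmol L⁻¹.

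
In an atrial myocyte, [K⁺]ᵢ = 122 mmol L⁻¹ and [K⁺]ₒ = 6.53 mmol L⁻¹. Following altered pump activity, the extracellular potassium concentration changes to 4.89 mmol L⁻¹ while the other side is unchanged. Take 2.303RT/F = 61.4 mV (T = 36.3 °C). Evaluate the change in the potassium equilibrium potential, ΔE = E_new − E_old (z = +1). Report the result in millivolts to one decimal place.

E_old = (61.4/1)·log₁₀(6.53/122) = -78.07 mV
E_new = (61.4/1)·log₁₀(4.89/122) = -85.78 mV
ΔE = -85.78 − (-78.07) = -7.71 mV

-7.7 mV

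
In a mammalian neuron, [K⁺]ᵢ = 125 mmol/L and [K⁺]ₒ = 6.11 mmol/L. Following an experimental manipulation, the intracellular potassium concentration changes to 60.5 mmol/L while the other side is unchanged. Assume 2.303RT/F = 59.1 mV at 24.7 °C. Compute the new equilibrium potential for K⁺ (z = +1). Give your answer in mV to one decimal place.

After the shift: [K⁺]_out = 6.11, [K⁺]_in = 60.5 mmol/L.
E_new = (59.1/1)·log₁₀(6.11/60.5) = 59.10 · (-0.9957) = -58.85 mV

-58.8 mV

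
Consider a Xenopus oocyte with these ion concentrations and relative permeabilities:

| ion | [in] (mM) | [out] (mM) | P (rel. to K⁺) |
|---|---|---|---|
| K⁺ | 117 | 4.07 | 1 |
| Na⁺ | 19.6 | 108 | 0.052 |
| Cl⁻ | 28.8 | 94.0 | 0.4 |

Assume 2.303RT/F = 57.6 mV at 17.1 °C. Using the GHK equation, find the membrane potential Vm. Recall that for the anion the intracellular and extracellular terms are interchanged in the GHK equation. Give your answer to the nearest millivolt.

-50 mV

Vm = 57.6 · log₁₀[(Σ P·[cation]ₒ + Σ P·[anion]ᵢ) / (Σ P·[cation]ᵢ + Σ P·[anion]ₒ)]
Numerator = 1×4.07 + 0.052×108 + 0.4×28.8 = 21.21
Denominator = 1×117 + 0.052×19.6 + 0.4×94.0 = 155.6
Vm = 57.6 · log₁₀(0.13627) = 57.6 × (-0.8656) = -49.86 mV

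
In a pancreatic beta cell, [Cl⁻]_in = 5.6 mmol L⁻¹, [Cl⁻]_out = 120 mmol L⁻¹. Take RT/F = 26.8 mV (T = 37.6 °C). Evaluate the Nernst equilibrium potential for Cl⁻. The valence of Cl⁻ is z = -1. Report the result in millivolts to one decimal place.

-82.1 mV

E = (26.8/z) · ln([Cl⁻]_out/[Cl⁻]_in) with z = -1.
For an anion, dividing by z = -1 reverses the sign.
= (26.8/-1) · ln(120/5.6) = -26.80 · ln(21.43)
= -26.80 · (3.0647) = -82.13 mV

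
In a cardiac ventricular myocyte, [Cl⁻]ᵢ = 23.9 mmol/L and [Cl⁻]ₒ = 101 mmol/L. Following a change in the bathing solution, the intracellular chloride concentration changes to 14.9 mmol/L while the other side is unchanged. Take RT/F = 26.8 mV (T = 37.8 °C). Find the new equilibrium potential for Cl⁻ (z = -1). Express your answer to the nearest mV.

After the shift: [Cl⁻]_out = 101, [Cl⁻]_in = 14.9 mmol/L.
E_new = (26.8/-1)·ln(101/14.9) = -26.80 · (1.9138) = -51.29 mV

-51 mV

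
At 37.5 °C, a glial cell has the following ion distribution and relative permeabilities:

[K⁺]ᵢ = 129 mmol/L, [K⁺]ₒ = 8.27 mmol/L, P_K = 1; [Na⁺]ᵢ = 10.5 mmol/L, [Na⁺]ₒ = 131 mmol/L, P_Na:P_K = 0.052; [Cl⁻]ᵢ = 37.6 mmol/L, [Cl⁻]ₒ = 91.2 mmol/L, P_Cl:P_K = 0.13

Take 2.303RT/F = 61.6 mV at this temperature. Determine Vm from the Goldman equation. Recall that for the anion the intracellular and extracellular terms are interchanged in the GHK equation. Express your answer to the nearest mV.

-52 mV

Vm = 61.6 · log₁₀[(Σ P·[cation]ₒ + Σ P·[anion]ᵢ) / (Σ P·[cation]ᵢ + Σ P·[anion]ₒ)]
Numerator = 1×8.27 + 0.052×131 + 0.13×37.6 = 19.97
Denominator = 1×129 + 0.052×10.5 + 0.13×91.2 = 141.4
Vm = 61.6 · log₁₀(0.14123) = 61.6 × (-0.8501) = -52.36 mV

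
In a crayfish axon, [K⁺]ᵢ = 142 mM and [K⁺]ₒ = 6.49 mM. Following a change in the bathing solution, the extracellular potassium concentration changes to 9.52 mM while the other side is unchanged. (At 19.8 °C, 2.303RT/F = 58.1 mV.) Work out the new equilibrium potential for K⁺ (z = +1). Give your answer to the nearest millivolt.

-68 mV

After the shift: [K⁺]_out = 9.52, [K⁺]_in = 142 mM.
E_new = (58.1/1)·log₁₀(9.52/142) = 58.10 · (-1.1737) = -68.19 mV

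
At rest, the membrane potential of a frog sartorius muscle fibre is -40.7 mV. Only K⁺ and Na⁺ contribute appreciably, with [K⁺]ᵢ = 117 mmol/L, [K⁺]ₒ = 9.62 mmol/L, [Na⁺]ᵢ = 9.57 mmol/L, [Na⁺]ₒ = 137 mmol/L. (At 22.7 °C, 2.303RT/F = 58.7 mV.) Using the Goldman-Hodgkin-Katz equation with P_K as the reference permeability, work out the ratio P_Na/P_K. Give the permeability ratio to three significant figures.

0.104

Let α = P_Na/P_K. GHK: Vm = 58.7·log₁₀[(Kₒ + α·Naₒ)/(Kᵢ + α·Naᵢ)].
10^(Vm/58.7) = 10^(-40.7/58.7) = 0.2026
So 0.2026·(Kᵢ + α·Naᵢ) = Kₒ + α·Naₒ → α = (0.2026·117.0 − 9.62) / (137.0 − 0.2026·9.57)
α = (23.7 − 9.62) / (137.0 − 1.939) = 14.08/135.1 = 0.1043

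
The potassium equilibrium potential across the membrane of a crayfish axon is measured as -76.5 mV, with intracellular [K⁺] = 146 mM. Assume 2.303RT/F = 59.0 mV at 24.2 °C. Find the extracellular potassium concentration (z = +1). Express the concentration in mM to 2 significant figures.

7.4 mM

Nernst: E = (59.0/1) · log₁₀([out]/[in]), so log₁₀([out]/[in]) = -76.5 × 1 / 59.0 = -1.2966.
[out]/[in] = 10^(-1.2966) = 0.05051.
[out] = 0.05051 × 146 = 7.375 mM.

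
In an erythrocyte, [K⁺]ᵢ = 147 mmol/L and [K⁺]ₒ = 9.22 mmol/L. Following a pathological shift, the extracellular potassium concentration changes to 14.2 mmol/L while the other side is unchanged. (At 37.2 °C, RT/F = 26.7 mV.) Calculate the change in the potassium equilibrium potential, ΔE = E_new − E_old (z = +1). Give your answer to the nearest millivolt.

12 mV

E_old = (26.7/1)·ln(9.22/147) = -73.93 mV
E_new = (26.7/1)·ln(14.2/147) = -62.40 mV
ΔE = -62.40 − (-73.93) = 11.53 mV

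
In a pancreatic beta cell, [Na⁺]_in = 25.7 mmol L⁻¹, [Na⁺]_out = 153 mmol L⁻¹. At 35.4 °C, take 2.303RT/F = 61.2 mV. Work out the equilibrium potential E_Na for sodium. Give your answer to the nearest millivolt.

47 mV

E = (61.2/z) · log₁₀([Na⁺]_out/[Na⁺]_in) with z = +1.
= (61.2/1) · log₁₀(153/25.7) = 61.20 · log₁₀(5.953)
= 61.20 · (0.7748) = 47.42 mV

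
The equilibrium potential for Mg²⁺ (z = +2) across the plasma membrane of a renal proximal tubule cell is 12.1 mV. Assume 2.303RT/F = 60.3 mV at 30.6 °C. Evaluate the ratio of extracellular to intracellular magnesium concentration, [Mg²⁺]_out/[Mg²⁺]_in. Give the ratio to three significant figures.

log₁₀([out]/[in]) = E·z/(60.3) = 12.1 × 2 / 60.3 = 0.4013
[out]/[in] = 10^(0.4013) = 2.52

2.52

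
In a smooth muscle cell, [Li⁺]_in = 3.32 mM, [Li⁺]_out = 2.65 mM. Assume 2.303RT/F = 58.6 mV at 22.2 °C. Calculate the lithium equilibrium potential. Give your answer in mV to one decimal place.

-5.7 mV

E = (58.6/z) · log₁₀([Li⁺]_out/[Li⁺]_in) with z = +1.
= (58.6/1) · log₁₀(2.65/3.32) = 58.60 · log₁₀(0.7982)
= 58.60 · (-0.0979) = -5.74 mV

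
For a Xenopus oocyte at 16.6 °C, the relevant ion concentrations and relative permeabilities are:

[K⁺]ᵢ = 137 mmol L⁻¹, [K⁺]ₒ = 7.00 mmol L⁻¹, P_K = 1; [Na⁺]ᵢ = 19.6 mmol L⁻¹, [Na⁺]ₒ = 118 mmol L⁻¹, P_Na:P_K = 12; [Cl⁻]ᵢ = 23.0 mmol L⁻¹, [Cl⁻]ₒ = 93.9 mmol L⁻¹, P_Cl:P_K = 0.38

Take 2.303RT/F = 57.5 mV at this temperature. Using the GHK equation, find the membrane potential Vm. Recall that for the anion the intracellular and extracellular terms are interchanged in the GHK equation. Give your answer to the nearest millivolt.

31 mV

Vm = 57.5 · log₁₀[(Σ P·[cation]ₒ + Σ P·[anion]ᵢ) / (Σ P·[cation]ᵢ + Σ P·[anion]ₒ)]
Numerator = 1×7.00 + 12×118 + 0.38×23.0 = 1432
Denominator = 1×137 + 12×19.6 + 0.38×93.9 = 407.9
Vm = 57.5 · log₁₀(3.5102) = 57.5 × (0.5453) = 31.36 mV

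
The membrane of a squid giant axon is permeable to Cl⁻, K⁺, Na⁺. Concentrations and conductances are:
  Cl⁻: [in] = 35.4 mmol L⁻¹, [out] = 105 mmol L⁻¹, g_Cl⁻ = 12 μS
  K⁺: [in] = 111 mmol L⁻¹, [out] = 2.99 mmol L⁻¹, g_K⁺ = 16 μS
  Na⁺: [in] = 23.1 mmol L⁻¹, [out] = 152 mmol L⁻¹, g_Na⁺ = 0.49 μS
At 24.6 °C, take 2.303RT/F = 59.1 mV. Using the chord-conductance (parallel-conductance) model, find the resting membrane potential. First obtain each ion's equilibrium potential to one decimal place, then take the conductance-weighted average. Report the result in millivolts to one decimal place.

E_Cl⁻ = (59.1/-1)·log₁₀(105/35.4) = -27.9 mV
E_K⁺ = (59.1/1)·log₁₀(2.99/111) = -92.8 mV
E_Na⁺ = (59.1/1)·log₁₀(152/23.1) = 48.4 mV
Vm = (Σ gᵢEᵢ)/(Σ gᵢ) = (12·-27.9 + 16·-92.8 + 0.49·48.4) / (12 + 16 + 0.49)
= -1795.88 / 28.49 = -63.04 mV

-63.0 mV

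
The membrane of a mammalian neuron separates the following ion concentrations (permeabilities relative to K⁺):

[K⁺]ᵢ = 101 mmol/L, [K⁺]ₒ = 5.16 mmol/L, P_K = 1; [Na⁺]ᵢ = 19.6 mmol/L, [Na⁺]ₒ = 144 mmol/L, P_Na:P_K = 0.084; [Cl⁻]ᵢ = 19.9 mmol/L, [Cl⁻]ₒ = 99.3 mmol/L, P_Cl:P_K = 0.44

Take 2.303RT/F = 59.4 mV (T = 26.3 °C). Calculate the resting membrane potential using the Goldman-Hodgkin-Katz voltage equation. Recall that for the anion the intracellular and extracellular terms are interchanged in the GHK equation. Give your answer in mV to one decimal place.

Vm = 59.4 · log₁₀[(Σ P·[cation]ₒ + Σ P·[anion]ᵢ) / (Σ P·[cation]ᵢ + Σ P·[anion]ₒ)]
Numerator = 1×5.16 + 0.084×144 + 0.44×19.9 = 26.01
Denominator = 1×101 + 0.084×19.6 + 0.44×99.3 = 146.3
Vm = 59.4 · log₁₀(0.17775) = 59.4 × (-0.7502) = -44.56 mV

-44.6 mV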